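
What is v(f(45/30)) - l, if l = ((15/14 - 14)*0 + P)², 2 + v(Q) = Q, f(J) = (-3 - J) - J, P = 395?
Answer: -156033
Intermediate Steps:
f(J) = -3 - 2*J
v(Q) = -2 + Q
l = 156025 (l = ((15/14 - 14)*0 + 395)² = (-181/14*0 + 395)² = (0 + 395)² = 395² = 156025)
v(f(45/30)) - l = (-2 + (-3 - 90/30)) - 1*156025 = (-2 + (-3 - 90/30)) - 156025 = (-2 + (-3 - 2*3/2)) - 156025 = (-2 + (-3 - 3)) - 156025 = (-2 - 6) - 156025 = -8 - 156025 = -156033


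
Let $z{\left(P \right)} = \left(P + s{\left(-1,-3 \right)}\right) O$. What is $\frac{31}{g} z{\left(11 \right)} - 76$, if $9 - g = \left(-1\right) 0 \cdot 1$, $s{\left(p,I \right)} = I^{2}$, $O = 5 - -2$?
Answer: $\frac{3656}{9} \approx 406.22$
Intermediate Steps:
$O = 7$ ($O = 5 + 2 = 7$)
$g = 9$ ($g = 9 - \left(-1\right) 0 \cdot 1 = 9 - 0 \cdot 1 = 9 - 0 = 9 + 0 = 9$)
$z{\left(P \right)} = 63 + 7 P$ ($z{\left(P \right)} = \left(P + \left(-3\right)^{2}\right) 7 = \left(P + 9\right) 7 = \left(9 + P\right) 7 = 63 + 7 P$)
$\frac{31}{g} z{\left(11 \right)} - 76 = \frac{31}{9} \left(63 + 7 \cdot 11\right) - 76 = 31 \cdot \frac{1}{9} \left(63 + 77\right) - 76 = \frac{31}{9} \cdot 140 - 76 = \frac{4340}{9} - 76 = \frac{3656}{9}$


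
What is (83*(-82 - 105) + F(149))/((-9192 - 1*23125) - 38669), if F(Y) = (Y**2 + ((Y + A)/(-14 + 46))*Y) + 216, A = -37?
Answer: -4945/47324 ≈ -0.10449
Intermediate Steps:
F(Y) = 216 + Y**2 + Y*(-37/32 + Y/32) (F(Y) = (Y**2 + ((Y - 37)/(-14 + 46))*Y) + 216 = (Y**2 + ((-37 + Y)/32)*Y) + 216 = (Y**2 + ((-37 + Y)*(1/32))*Y) + 216 = (Y**2 + (-37/32 + Y/32)*Y) + 216 = (Y**2 + Y*(-37/32 + Y/32)) + 216 = 216 + Y**2 + Y*(-37/32 + Y/32))
(83*(-82 - 105) + F(149))/((-9192 - 1*23125) - 38669) = (83*(-82 - 105) + (216 - 37/32*149 + (33/32)*149**2))/((-9192 - 1*23125) - 38669) = (83*(-187) + (216 - 5513/32 + (33/32)*22201))/((-9192 - 23125) - 38669) = (-15521 + (216 - 5513/32 + 732633/32))/(-32317 - 38669) = (-15521 + 45877/2)/(-70986) = (14835/2)*(-1/70986) = -4945/47324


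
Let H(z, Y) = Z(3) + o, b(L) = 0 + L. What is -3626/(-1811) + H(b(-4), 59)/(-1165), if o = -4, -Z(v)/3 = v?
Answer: 4247833/2109815 ≈ 2.0134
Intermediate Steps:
Z(v) = -3*v
b(L) = L
H(z, Y) = -13 (H(z, Y) = -3*3 - 4 = -9 - 4 = -13)
-3626/(-1811) + H(b(-4), 59)/(-1165) = -3626/(-1811) - 13/(-1165) = -3626*(-1/1811) - 13*(-1/1165) = 3626/1811 + 13/1165 = 4247833/2109815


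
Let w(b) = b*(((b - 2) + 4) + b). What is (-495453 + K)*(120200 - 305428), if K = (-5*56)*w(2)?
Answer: 92394134364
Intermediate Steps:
w(b) = b*(2 + 2*b) (w(b) = b*(((-2 + b) + 4) + b) = b*((2 + b) + b) = b*(2 + 2*b))
K = -3360 (K = (-5*56)*(2*2*(1 + 2)) = -560*2*3 = -280*12 = -3360)
(-495453 + K)*(120200 - 305428) = (-495453 - 3360)*(120200 - 305428) = -498813*(-185228) = 92394134364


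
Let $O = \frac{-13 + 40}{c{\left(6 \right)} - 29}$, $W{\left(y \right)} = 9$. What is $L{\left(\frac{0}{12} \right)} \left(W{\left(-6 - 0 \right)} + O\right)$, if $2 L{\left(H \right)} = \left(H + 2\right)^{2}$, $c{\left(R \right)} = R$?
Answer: $\frac{360}{23} \approx 15.652$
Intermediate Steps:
$L{\left(H \right)} = \frac{\left(2 + H\right)^{2}}{2}$ ($L{\left(H \right)} = \frac{\left(H + 2\right)^{2}}{2} = \frac{\left(2 + H\right)^{2}}{2}$)
$O = - \frac{27}{23}$ ($O = \frac{-13 + 40}{6 - 29} = \frac{27}{-23} = 27 \left(- \frac{1}{23}\right) = - \frac{27}{23} \approx -1.1739$)
$L{\left(\frac{0}{12} \right)} \left(W{\left(-6 - 0 \right)} + O\right) = \frac{\left(2 + \frac{0}{12}\right)^{2}}{2} \left(9 - \frac{27}{23}\right) = \frac{\left(2 + 0 \cdot \frac{1}{12}\right)^{2}}{2} \cdot \frac{180}{23} = \frac{\left(2 + 0\right)^{2}}{2} \cdot \frac{180}{23} = \frac{2^{2}}{2} \cdot \frac{180}{23} = \frac{1}{2} \cdot 4 \cdot \frac{180}{23} = 2 \cdot \frac{180}{23} = \frac{360}{23}$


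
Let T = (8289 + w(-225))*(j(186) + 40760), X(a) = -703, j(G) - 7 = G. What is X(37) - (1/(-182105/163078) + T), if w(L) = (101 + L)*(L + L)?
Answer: -477959615416522/182105 ≈ -2.6246e+9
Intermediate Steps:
j(G) = 7 + G
w(L) = 2*L*(101 + L) (w(L) = (101 + L)*(2*L) = 2*L*(101 + L))
T = 2624636817 (T = (8289 + 2*(-225)*(101 - 225))*((7 + 186) + 40760) = (8289 + 2*(-225)*(-124))*(193 + 40760) = (8289 + 55800)*40953 = 64089*40953 = 2624636817)
X(37) - (1/(-182105/163078) + T) = -703 - (1/(-182105/163078) + 2624636817) = -703 - (-163078/182105 + 2624636817) = -703 - 1*477959487396707/182105 = -703 - 477959487396707/182105 = -477959615416522/182105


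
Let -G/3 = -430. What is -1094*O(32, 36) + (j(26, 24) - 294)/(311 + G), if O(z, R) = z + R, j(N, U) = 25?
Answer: -119101861/1601 ≈ -74392.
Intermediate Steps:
G = 1290 (G = -3*(-430) = 1290)
O(z, R) = R + z
-1094*O(32, 36) + (j(26, 24) - 294)/(311 + G) = -1094*(36 + 32) + (25 - 294)/(311 + 1290) = -1094*68 - 269/1601 = -74392 - 269*1/1601 = -74392 - 269/1601 = -119101861/1601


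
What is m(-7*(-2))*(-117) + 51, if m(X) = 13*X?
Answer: -21243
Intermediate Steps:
m(-7*(-2))*(-117) + 51 = (13*(-7*(-2)))*(-117) + 51 = (13*14)*(-117) + 51 = 182*(-117) + 51 = -21294 + 51 = -21243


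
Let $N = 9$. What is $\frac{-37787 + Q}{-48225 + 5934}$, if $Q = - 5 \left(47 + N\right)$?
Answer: $\frac{12689}{14097} \approx 0.90012$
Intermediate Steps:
$Q = -280$ ($Q = - 5 \left(47 + 9\right) = \left(-5\right) 56 = -280$)
$\frac{-37787 + Q}{-48225 + 5934} = \frac{-37787 - 280}{-48225 + 5934} = - \frac{38067}{-42291} = \left(-38067\right) \left(- \frac{1}{42291}\right) = \frac{12689}{14097}$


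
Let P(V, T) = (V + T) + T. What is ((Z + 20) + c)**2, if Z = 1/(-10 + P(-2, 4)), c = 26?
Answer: 33489/16 ≈ 2093.1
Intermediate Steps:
P(V, T) = V + 2*T (P(V, T) = (T + V) + T = V + 2*T)
Z = -1/4 (Z = 1/(-10 + (-2 + 2*4)) = 1/(-10 + (-2 + 8)) = 1/(-10 + 6) = 1/(-4) = -1/4 ≈ -0.25000)
((Z + 20) + c)**2 = ((-1/4 + 20) + 26)**2 = (79/4 + 26)**2 = (183/4)**2 = 33489/16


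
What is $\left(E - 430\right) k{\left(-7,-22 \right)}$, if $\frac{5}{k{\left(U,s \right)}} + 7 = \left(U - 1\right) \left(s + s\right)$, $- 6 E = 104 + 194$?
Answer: $- \frac{1439}{207} \approx -6.9517$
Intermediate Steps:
$E = - \frac{149}{3}$ ($E = - \frac{104 + 194}{6} = \left(- \frac{1}{6}\right) 298 = - \frac{149}{3} \approx -49.667$)
$k{\left(U,s \right)} = \frac{5}{-7 + 2 s \left(-1 + U\right)}$ ($k{\left(U,s \right)} = \frac{5}{-7 + \left(U - 1\right) \left(s + s\right)} = \frac{5}{-7 + \left(-1 + U\right) 2 s} = \frac{5}{-7 + 2 s \left(-1 + U\right)}$)
$\left(E - 430\right) k{\left(-7,-22 \right)} = \left(- \frac{149}{3} - 430\right) \frac{5}{-7 - -44 + 2 \left(-7\right) \left(-22\right)} = - \frac{1439 \frac{5}{-7 + 44 + 308}}{3} = - \frac{1439 \cdot \frac{5}{345}}{3} = - \frac{1439 \cdot 5 \cdot \frac{1}{345}}{3} = \left(- \frac{1439}{3}\right) \frac{1}{69} = - \frac{1439}{207}$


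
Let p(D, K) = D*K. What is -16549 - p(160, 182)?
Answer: -45669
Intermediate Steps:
-16549 - p(160, 182) = -16549 - 160*182 = -16549 - 1*29120 = -16549 - 29120 = -45669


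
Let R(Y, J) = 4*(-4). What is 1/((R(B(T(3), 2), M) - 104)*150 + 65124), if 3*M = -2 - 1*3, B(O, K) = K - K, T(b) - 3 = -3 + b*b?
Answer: 1/47124 ≈ 2.1221e-5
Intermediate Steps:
T(b) = b**2 (T(b) = 3 + (-3 + b*b) = 3 + (-3 + b**2) = b**2)
B(O, K) = 0
M = -5/3 (M = (-2 - 1*3)/3 = (-2 - 3)/3 = (1/3)*(-5) = -5/3 ≈ -1.6667)
R(Y, J) = -16
1/((R(B(T(3), 2), M) - 104)*150 + 65124) = 1/((-16 - 104)*150 + 65124) = 1/(-120*150 + 65124) = 1/(-18000 + 65124) = 1/47124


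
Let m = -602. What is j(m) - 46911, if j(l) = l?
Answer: -47513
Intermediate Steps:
j(m) - 46911 = -602 - 46911 = -47513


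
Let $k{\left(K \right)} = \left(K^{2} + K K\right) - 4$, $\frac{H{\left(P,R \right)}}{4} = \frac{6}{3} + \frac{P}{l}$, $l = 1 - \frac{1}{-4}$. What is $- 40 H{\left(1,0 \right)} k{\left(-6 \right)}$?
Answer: $-30464$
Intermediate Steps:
$l = \frac{5}{4}$ ($l = 1 - - \frac{1}{4} = 1 + \frac{1}{4} = \frac{5}{4} \approx 1.25$)
$H{\left(P,R \right)} = 8 + \frac{16 P}{5}$ ($H{\left(P,R \right)} = 4 \left(\frac{6}{3} + \frac{P}{\frac{5}{4}}\right) = 4 \left(6 \cdot \frac{1}{3} + P \frac{4}{5}\right) = 4 \left(2 + \frac{4 P}{5}\right) = 8 + \frac{16 P}{5}$)
$k{\left(K \right)} = -4 + 2 K^{2}$ ($k{\left(K \right)} = \left(K^{2} + K^{2}\right) - 4 = 2 K^{2} - 4 = -4 + 2 K^{2}$)
$- 40 H{\left(1,0 \right)} k{\left(-6 \right)} = - 40 \left(8 + \frac{16}{5} \cdot 1\right) \left(-4 + 2 \left(-6\right)^{2}\right) = - 40 \left(8 + \frac{16}{5}\right) \left(-4 + 2 \cdot 36\right) = \left(-40\right) \frac{56}{5} \left(-4 + 72\right) = \left(-448\right) 68 = -30464$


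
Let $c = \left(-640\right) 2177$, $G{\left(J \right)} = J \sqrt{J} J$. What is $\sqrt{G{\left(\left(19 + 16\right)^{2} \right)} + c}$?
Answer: $87 \sqrt{6755} \approx 7150.4$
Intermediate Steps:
$G{\left(J \right)} = J^{\frac{5}{2}}$ ($G{\left(J \right)} = J^{\frac{3}{2}} J = J^{\frac{5}{2}}$)
$c = -1393280$
$\sqrt{G{\left(\left(19 + 16\right)^{2} \right)} + c} = \sqrt{\left(\left(19 + 16\right)^{2}\right)^{\frac{5}{2}} - 1393280} = \sqrt{\left(35^{2}\right)^{\frac{5}{2}} - 1393280} = \sqrt{1225^{\frac{5}{2}} - 1393280} = \sqrt{52521875 - 1393280} = \sqrt{51128595} = 87 \sqrt{6755}$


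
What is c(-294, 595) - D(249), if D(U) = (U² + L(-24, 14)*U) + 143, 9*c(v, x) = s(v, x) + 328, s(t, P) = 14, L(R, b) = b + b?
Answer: -69078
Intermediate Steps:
L(R, b) = 2*b
c(v, x) = 38 (c(v, x) = (14 + 328)/9 = (⅑)*342 = 38)
D(U) = 143 + U² + 28*U (D(U) = (U² + (2*14)*U) + 143 = (U² + 28*U) + 143 = 143 + U² + 28*U)
c(-294, 595) - D(249) = 38 - (143 + 249² + 28*249) = 38 - (143 + 62001 + 6972) = 38 - 1*69116 = 38 - 69116 = -69078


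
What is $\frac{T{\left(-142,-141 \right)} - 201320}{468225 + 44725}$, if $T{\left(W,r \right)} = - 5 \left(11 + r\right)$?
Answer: $- \frac{20067}{51295} \approx -0.39121$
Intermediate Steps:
$T{\left(W,r \right)} = -55 - 5 r$
$\frac{T{\left(-142,-141 \right)} - 201320}{468225 + 44725} = \frac{\left(-55 - -705\right) - 201320}{468225 + 44725} = \frac{\left(-55 + 705\right) - 201320}{512950} = \left(650 - 201320\right) \frac{1}{512950} = \left(-200670\right) \frac{1}{512950} = - \frac{20067}{51295}$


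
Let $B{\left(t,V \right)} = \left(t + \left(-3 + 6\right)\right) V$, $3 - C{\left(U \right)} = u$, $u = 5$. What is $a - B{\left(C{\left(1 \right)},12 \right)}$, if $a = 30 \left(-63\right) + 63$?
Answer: $-1839$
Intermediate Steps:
$C{\left(U \right)} = -2$ ($C{\left(U \right)} = 3 - 5 = -2$)
$B{\left(t,V \right)} = V \left(3 + t\right)$ ($B{\left(t,V \right)} = \left(t + 3\right) V = \left(3 + t\right) V = V \left(3 + t\right)$)
$a = -1827$ ($a = -1890 + 63 = -1827$)
$a - B{\left(C{\left(1 \right)},12 \right)} = -1827 - 12 \left(3 - 2\right) = -1827 - 12 \cdot 1 = -1827 - 12 = -1839$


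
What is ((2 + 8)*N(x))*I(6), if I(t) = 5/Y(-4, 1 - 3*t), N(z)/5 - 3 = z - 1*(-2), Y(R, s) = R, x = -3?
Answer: -125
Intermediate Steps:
N(z) = 25 + 5*z (N(z) = 15 + 5*(z - 1*(-2)) = 15 + 5*(z + 2) = 15 + 5*(2 + z) = 15 + (10 + 5*z) = 25 + 5*z)
I(t) = -5/4 (I(t) = 5/(-4) = 5*(-¼) = -5/4)
((2 + 8)*N(x))*I(6) = ((2 + 8)*(25 + 5*(-3)))*(-5/4) = (10*(25 - 15))*(-5/4) = (10*10)*(-5/4) = 100*(-5/4) = -125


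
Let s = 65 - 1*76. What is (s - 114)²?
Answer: 15625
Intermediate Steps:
s = -11 (s = 65 - 76 = -11)
(s - 114)² = (-11 - 114)² = (-125)² = 15625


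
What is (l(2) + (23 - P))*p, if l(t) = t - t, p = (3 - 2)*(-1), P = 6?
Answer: -17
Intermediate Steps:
p = -1 (p = 1*(-1) = -1)
l(t) = 0
(l(2) + (23 - P))*p = (0 + (23 - 1*6))*(-1) = (0 + (23 - 6))*(-1) = (0 + 17)*(-1) = 17*(-1) = -17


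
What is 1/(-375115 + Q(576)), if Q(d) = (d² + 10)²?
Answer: 1/110081574681 ≈ 9.0842e-12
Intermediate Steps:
Q(d) = (10 + d²)²
1/(-375115 + Q(576)) = 1/(-375115 + (10 + 576²)²) = 1/(-375115 + (10 + 331776)²) = 1/(-375115 + 331786²) = 1/(-375115 + 110081949796) = 1/110081574681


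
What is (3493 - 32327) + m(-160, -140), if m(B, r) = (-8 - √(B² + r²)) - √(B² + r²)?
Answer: -28842 - 40*√113 ≈ -29267.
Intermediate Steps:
m(B, r) = -8 - 2*√(B² + r²)
(3493 - 32327) + m(-160, -140) = (3493 - 32327) + (-8 - 2*√((-160)² + (-140)²)) = -28834 + (-8 - 2*√(25600 + 19600)) = -28834 + (-8 - 40*√113) = -28842 - 40*√113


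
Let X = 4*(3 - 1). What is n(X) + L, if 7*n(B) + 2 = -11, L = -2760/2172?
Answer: -3963/1267 ≈ -3.1279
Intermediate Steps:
X = 8 (X = 4*2 = 8)
L = -230/181 (L = -2760*1/2172 = -230/181 ≈ -1.2707)
n(B) = -13/7 (n(B) = -2/7 + (⅐)*(-11) = -2/7 - 11/7 = -13/7)
n(X) + L = -13/7 - 230/181 = -3963/1267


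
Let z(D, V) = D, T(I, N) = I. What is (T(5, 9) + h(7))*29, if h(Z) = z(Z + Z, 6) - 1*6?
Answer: 377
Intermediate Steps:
h(Z) = -6 + 2*Z (h(Z) = (Z + Z) - 1*6 = 2*Z - 6 = -6 + 2*Z)
(T(5, 9) + h(7))*29 = (5 + (-6 + 2*7))*29 = (5 + (-6 + 14))*29 = (5 + 8)*29 = 13*29 = 377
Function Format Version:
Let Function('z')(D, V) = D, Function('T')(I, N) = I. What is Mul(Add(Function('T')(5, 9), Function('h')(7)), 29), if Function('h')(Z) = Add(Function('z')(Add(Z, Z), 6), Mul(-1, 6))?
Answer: 377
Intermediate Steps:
Function('h')(Z) = Add(-6, Mul(2, Z)) (Function('h')(Z) = Add(Add(Z, Z), Mul(-1, 6)) = Add(Mul(2, Z), -6) = Add(-6, Mul(2, Z)))
Mul(Add(Function('T')(5, 9), Function('h')(7)), 29) = Mul(Add(5, Add(-6, Mul(2, 7))), 29) = Mul(Add(5, Add(-6, 14)), 29) = Mul(Add(5, 8), 29) = Mul(13, 29) = 377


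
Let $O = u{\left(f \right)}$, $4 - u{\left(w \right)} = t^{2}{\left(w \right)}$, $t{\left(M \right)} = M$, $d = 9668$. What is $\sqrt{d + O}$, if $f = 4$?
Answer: $2 \sqrt{2414} \approx 98.265$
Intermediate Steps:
$u{\left(w \right)} = 4 - w^{2}$
$O = -12$ ($O = 4 - 4^{2} = 4 - 16 = -12$)
$\sqrt{d + O} = \sqrt{9668 - 12} = \sqrt{9656} = 2 \sqrt{2414}$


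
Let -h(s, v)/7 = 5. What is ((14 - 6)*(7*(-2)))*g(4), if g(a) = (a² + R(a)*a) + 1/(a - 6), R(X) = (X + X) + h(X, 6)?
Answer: 10360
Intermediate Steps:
h(s, v) = -35 (h(s, v) = -7*5 = -35)
R(X) = -35 + 2*X (R(X) = (X + X) - 35 = 2*X - 35 = -35 + 2*X)
g(a) = a² + 1/(-6 + a) + a*(-35 + 2*a) (g(a) = (a² + (-35 + 2*a)*a) + 1/(a - 6) = (a² + a*(-35 + 2*a)) + 1/(-6 + a) = a² + 1/(-6 + a) + a*(-35 + 2*a))
((14 - 6)*(7*(-2)))*g(4) = ((14 - 6)*(7*(-2)))*((1 - 53*4² + 3*4³ + 210*4)/(-6 + 4)) = (8*(-14))*((1 - 53*16 + 3*64 + 840)/(-2)) = -(-56)*(1 - 848 + 192 + 840) = -(-56)*185 = -112*(-185/2) = 10360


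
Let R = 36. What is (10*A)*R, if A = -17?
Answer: -6120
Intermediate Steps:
(10*A)*R = (10*(-17))*36 = -170*36 = -6120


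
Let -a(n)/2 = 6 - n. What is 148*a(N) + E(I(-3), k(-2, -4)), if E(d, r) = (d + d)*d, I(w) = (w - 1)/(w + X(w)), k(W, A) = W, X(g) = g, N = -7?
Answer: -34624/9 ≈ -3847.1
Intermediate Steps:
a(n) = -12 + 2*n (a(n) = -2*(6 - n) = -12 + 2*n)
I(w) = (-1 + w)/(2*w) (I(w) = (w - 1)/(w + w) = (-1 + w)/((2*w)) = (-1 + w)*(1/(2*w)) = (-1 + w)/(2*w))
E(d, r) = 2*d**2 (E(d, r) = (2*d)*d = 2*d**2)
148*a(N) + E(I(-3), k(-2, -4)) = 148*(-12 + 2*(-7)) + 2*((1/2)*(-1 - 3)/(-3))**2 = 148*(-12 - 14) + 2*((1/2)*(-1/3)*(-4))**2 = 148*(-26) + 2*(2/3)**2 = -3848 + 2*(4/9) = -3848 + 8/9 = -34624/9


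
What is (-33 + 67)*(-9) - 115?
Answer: -421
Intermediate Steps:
(-33 + 67)*(-9) - 115 = 34*(-9) - 115 = -306 - 115 = -421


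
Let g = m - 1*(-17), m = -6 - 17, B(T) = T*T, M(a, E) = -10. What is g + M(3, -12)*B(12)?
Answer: -1446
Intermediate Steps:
B(T) = T**2
m = -23
g = -6 (g = -23 - 1*(-17) = -23 + 17 = -6)
g + M(3, -12)*B(12) = -6 - 10*12**2 = -6 - 10*144 = -6 - 1440 = -1446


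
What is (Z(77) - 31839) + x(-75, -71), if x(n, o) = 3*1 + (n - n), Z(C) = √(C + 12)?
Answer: -31836 + √89 ≈ -31827.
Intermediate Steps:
Z(C) = √(12 + C)
x(n, o) = 3 (x(n, o) = 3 + 0 = 3)
(Z(77) - 31839) + x(-75, -71) = (√(12 + 77) - 31839) + 3 = (√89 - 31839) + 3 = (-31839 + √89) + 3 = -31836 + √89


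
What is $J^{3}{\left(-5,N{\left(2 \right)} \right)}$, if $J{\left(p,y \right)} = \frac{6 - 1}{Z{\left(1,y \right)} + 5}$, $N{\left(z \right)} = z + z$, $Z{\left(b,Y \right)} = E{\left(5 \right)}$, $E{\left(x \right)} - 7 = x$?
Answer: $\frac{125}{4913} \approx 0.025443$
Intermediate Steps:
$E{\left(x \right)} = 7 + x$
$Z{\left(b,Y \right)} = 12$ ($Z{\left(b,Y \right)} = 7 + 5 = 12$)
$N{\left(z \right)} = 2 z$
$J{\left(p,y \right)} = \frac{5}{17}$ ($J{\left(p,y \right)} = \frac{6 - 1}{12 + 5} = \frac{5}{17}$)
$J^{3}{\left(-5,N{\left(2 \right)} \right)} = \left(\frac{5}{17}\right)^{3} = \frac{125}{4913}$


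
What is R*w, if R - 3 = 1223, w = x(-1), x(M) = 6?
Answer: 7356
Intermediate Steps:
w = 6
R = 1226 (R = 3 + 1223 = 1226)
R*w = 1226*6 = 7356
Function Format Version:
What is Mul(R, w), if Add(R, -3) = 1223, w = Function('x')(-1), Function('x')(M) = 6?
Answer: 7356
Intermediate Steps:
w = 6
R = 1226 (R = Add(3, 1223) = 1226)
Mul(R, w) = Mul(1226, 6) = 7356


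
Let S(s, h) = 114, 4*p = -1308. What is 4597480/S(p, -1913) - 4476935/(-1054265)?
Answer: 484747262279/12018621 ≈ 40333.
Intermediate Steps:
p = -327 (p = (1/4)*(-1308) = -327)
4597480/S(p, -1913) - 4476935/(-1054265) = 4597480/114 - 4476935/(-1054265) = 4597480*(1/114) - 4476935*(-1/1054265) = 2298740/57 + 895387/210853 = 484747262279/12018621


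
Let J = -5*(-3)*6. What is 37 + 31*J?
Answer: 2827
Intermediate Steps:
J = 90 (J = 15*6 = 90)
37 + 31*J = 37 + 31*90 = 37 + 2790 = 2827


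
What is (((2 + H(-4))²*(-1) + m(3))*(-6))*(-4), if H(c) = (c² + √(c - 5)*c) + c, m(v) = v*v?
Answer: -1032 + 8064*I ≈ -1032.0 + 8064.0*I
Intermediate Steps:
m(v) = v²
H(c) = c + c² + c*√(-5 + c) (H(c) = (c² + √(-5 + c)*c) + c = (c² + c*√(-5 + c)) + c = c + c² + c*√(-5 + c))
(((2 + H(-4))²*(-1) + m(3))*(-6))*(-4) = (((2 - 4*(1 - 4 + √(-5 - 4)))²*(-1) + 3²)*(-6))*(-4) = (((2 - 4*(1 - 4 + √(-9)))²*(-1) + 9)*(-6))*(-4) = (((2 - 4*(1 - 4 + 3*I))²*(-1) + 9)*(-6))*(-4) = (((2 - 4*(-3 + 3*I))²*(-1) + 9)*(-6))*(-4) = (((2 + (12 - 12*I))²*(-1) + 9)*(-6))*(-4) = (((14 - 12*I)²*(-1) + 9)*(-6))*(-4) = ((-(14 - 12*I)² + 9)*(-6))*(-4) = ((9 - (14 - 12*I)²)*(-6))*(-4) = (-54 + 6*(14 - 12*I)²)*(-4) = 216 - 24*(14 - 12*I)²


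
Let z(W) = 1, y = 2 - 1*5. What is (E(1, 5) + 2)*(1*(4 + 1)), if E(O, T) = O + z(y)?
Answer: 20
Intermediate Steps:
y = -3 (y = 2 - 5 = -3)
E(O, T) = 1 + O (E(O, T) = O + 1 = 1 + O)
(E(1, 5) + 2)*(1*(4 + 1)) = ((1 + 1) + 2)*(1*(4 + 1)) = (2 + 2)*(1*5) = 4*5 = 20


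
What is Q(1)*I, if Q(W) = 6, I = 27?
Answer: 162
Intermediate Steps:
Q(1)*I = 6*27 = 162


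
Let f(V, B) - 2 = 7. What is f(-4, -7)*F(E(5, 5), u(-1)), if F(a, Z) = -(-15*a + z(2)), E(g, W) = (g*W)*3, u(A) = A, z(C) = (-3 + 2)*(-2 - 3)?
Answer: 10080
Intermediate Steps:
z(C) = 5 (z(C) = -1*(-5) = 5)
f(V, B) = 9 (f(V, B) = 2 + 7 = 9)
E(g, W) = 3*W*g (E(g, W) = (W*g)*3 = 3*W*g)
F(a, Z) = -5 + 15*a (F(a, Z) = -(-15*a + 5) = -(5 - 15*a) = -5 + 15*a)
f(-4, -7)*F(E(5, 5), u(-1)) = 9*(-5 + 15*(3*5*5)) = 9*(-5 + 15*75) = 9*(-5 + 1125) = 9*1120 = 10080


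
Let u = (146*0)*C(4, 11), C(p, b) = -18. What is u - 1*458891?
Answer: -458891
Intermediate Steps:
u = 0 (u = (146*0)*(-18) = 0*(-18) = 0)
u - 1*458891 = 0 - 1*458891 = 0 - 458891 = -458891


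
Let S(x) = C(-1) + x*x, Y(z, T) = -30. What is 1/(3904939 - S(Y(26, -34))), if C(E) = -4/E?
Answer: 1/3904035 ≈ 2.5615e-7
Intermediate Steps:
S(x) = 4 + x² (S(x) = -4/(-1) + x*x = -4*(-1) + x² = 4 + x²)
1/(3904939 - S(Y(26, -34))) = 1/(3904939 - (4 + (-30)²)) = 1/(3904939 - (4 + 900)) = 1/(3904939 - 1*904) = 1/(3904939 - 904) = 1/3904035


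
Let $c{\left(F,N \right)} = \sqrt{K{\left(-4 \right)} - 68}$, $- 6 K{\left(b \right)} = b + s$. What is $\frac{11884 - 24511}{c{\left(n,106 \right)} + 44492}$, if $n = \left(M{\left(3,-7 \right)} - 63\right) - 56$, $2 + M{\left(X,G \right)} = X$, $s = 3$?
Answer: $- \frac{3370802904}{11877228791} + \frac{12627 i \sqrt{2442}}{11877228791} \approx -0.2838 + 5.2536 \cdot 10^{-5} i$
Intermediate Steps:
$M{\left(X,G \right)} = -2 + X$
$K{\left(b \right)} = - \frac{1}{2} - \frac{b}{6}$ ($K{\left(b \right)} = - \frac{b + 3}{6} = - \frac{3 + b}{6} = - \frac{1}{2} - \frac{b}{6}$)
$n = -118$ ($n = \left(\left(-2 + 3\right) - 63\right) - 56 = \left(1 - 63\right) - 56 = -62 - 56 = -118$)
$c{\left(F,N \right)} = \frac{i \sqrt{2442}}{6}$ ($c{\left(F,N \right)} = \sqrt{\left(- \frac{1}{2} - - \frac{2}{3}\right) - 68} = \sqrt{\left(- \frac{1}{2} + \frac{2}{3}\right) - 68} = \sqrt{\frac{1}{6} - 68} = \sqrt{- \frac{407}{6}} = \frac{i \sqrt{2442}}{6}$)
$\frac{11884 - 24511}{c{\left(n,106 \right)} + 44492} = \frac{11884 - 24511}{\frac{i \sqrt{2442}}{6} + 44492} = - \frac{12627}{44492 + \frac{i \sqrt{2442}}{6}}$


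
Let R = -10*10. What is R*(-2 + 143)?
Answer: -14100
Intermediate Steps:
R = -100
R*(-2 + 143) = -100*(-2 + 143) = -100*141 = -14100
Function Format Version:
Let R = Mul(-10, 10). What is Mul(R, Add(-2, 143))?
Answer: -14100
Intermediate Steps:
R = -100
Mul(R, Add(-2, 143)) = Mul(-100, Add(-2, 143)) = Mul(-100, 141) = -14100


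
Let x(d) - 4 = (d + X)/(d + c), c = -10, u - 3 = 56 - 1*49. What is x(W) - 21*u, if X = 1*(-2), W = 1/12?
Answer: -24491/119 ≈ -205.81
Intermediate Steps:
W = 1/12 ≈ 0.083333
u = 10 (u = 3 + (56 - 1*49) = 3 + (56 - 49) = 3 + 7 = 10)
X = -2
x(d) = 4 + (-2 + d)/(-10 + d) (x(d) = 4 + (d - 2)/(d - 10) = 4 + (-2 + d)/(-10 + d))
x(W) - 21*u = (-42 + 5*(1/12))/(-10 + 1/12) - 21*10 = (-42 + 5/12)/(-119/12) - 210 = -12/119*(-499/12) - 210 = 499/119 - 210 = -24491/119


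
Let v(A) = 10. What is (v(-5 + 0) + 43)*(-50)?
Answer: -2650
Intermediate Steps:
(v(-5 + 0) + 43)*(-50) = (10 + 43)*(-50) = 53*(-50) = -2650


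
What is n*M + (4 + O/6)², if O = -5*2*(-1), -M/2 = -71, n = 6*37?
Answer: 284005/9 ≈ 31556.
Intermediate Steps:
n = 222
M = 142 (M = -2*(-71) = 142)
O = 10 (O = -10*(-1) = 10)
n*M + (4 + O/6)² = 222*142 + (4 + 10/6)² = 31524 + (4 + 10*(⅙))² = 31524 + (4 + 5/3)² = 31524 + (17/3)² = 31524 + 289/9 = 284005/9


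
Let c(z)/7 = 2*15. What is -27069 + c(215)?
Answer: -26859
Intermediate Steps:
c(z) = 210 (c(z) = 7*(2*15) = 7*30 = 210)
-27069 + c(215) = -27069 + 210 = -26859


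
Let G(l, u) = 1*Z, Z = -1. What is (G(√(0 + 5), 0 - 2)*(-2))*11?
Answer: 22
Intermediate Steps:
G(l, u) = -1 (G(l, u) = 1*(-1) = -1)
(G(√(0 + 5), 0 - 2)*(-2))*11 = -1*(-2)*11 = 2*11 = 22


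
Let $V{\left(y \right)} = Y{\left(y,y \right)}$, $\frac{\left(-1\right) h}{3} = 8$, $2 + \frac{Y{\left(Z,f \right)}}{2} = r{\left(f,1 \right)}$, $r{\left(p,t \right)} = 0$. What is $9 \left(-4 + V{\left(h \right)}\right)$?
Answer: $-72$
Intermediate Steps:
$Y{\left(Z,f \right)} = -4$ ($Y{\left(Z,f \right)} = -4 + 2 \cdot 0 = -4 + 0 = -4$)
$h = -24$ ($h = \left(-3\right) 8 = -24$)
$V{\left(y \right)} = -4$
$9 \left(-4 + V{\left(h \right)}\right) = 9 \left(-4 - 4\right) = 9 \left(-8\right) = -72$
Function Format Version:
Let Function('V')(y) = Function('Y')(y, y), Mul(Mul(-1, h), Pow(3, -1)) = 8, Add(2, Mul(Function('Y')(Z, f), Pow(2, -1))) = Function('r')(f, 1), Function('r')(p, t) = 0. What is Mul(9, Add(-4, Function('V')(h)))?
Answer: -72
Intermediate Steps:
Function('Y')(Z, f) = -4 (Function('Y')(Z, f) = Add(-4, Mul(2, 0)) = Add(-4, 0) = -4)
h = -24 (h = Mul(-3, 8) = -24)
Function('V')(y) = -4
Mul(9, Add(-4, Function('V')(h))) = Mul(9, Add(-4, -4)) = Mul(9, -8) = -72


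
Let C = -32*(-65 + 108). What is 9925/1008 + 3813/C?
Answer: 613331/86688 ≈ 7.0752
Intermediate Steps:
C = -1376 (C = -32*43 = -1376)
9925/1008 + 3813/C = 9925/1008 + 3813/(-1376) = 9925*(1/1008) + 3813*(-1/1376) = 9925/1008 - 3813/1376 = 613331/86688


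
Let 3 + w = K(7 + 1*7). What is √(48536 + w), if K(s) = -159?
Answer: 19*√134 ≈ 219.94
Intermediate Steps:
w = -162 (w = -3 - 159 = -162)
√(48536 + w) = √(48536 - 162) = √48374 = 19*√134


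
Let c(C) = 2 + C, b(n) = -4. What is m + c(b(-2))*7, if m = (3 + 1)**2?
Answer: 2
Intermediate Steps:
m = 16 (m = 4**2 = 16)
m + c(b(-2))*7 = 16 + (2 - 4)*7 = 16 - 2*7 = 16 - 14 = 2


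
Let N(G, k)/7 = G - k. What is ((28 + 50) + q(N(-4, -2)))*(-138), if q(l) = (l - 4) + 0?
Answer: -8280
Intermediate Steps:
N(G, k) = -7*k + 7*G (N(G, k) = 7*(G - k) = -7*k + 7*G)
q(l) = -4 + l (q(l) = (-4 + l) + 0 = -4 + l)
((28 + 50) + q(N(-4, -2)))*(-138) = ((28 + 50) + (-4 + (-7*(-2) + 7*(-4))))*(-138) = (78 + (-4 + (14 - 28)))*(-138) = (78 + (-4 - 14))*(-138) = (78 - 18)*(-138) = 60*(-138) = -8280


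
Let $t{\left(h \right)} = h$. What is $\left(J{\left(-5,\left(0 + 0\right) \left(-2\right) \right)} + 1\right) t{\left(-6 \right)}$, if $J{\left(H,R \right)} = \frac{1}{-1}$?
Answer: $0$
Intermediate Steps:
$J{\left(H,R \right)} = -1$
$\left(J{\left(-5,\left(0 + 0\right) \left(-2\right) \right)} + 1\right) t{\left(-6 \right)} = \left(-1 + 1\right) \left(-6\right) = 0 \left(-6\right) = 0$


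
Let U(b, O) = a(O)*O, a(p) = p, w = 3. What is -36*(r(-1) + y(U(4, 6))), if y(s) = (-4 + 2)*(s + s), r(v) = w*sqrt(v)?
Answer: 5184 - 108*I ≈ 5184.0 - 108.0*I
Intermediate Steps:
r(v) = 3*sqrt(v)
U(b, O) = O**2 (U(b, O) = O*O = O**2)
y(s) = -4*s
-36*(r(-1) + y(U(4, 6))) = -36*(3*sqrt(-1) - 4*6**2) = -36*(3*I - 4*36) = -36*(3*I - 144) = -36*(-144 + 3*I) = 5184 - 108*I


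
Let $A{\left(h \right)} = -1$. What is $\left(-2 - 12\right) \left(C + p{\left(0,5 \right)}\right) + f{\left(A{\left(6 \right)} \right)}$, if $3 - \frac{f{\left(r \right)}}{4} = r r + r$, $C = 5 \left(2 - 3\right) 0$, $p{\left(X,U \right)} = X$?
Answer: $12$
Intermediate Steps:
$C = 0$ ($C = 5 \left(-1\right) 0 = \left(-5\right) 0 = 0$)
$f{\left(r \right)} = 12 - 4 r - 4 r^{2}$ ($f{\left(r \right)} = 12 - 4 \left(r r + r\right) = 12 - 4 \left(r^{2} + r\right) = 12 - 4 \left(r + r^{2}\right) = 12 - \left(4 r + 4 r^{2}\right) = 12 - 4 r - 4 r^{2}$)
$\left(-2 - 12\right) \left(C + p{\left(0,5 \right)}\right) + f{\left(A{\left(6 \right)} \right)} = \left(-2 - 12\right) \left(0 + 0\right) - \left(-16 + 4\right) = \left(-2 - 12\right) 0 + \left(12 + 4 - 4\right) = \left(-14\right) 0 + \left(12 + 4 - 4\right) = 0 + 12 = 12$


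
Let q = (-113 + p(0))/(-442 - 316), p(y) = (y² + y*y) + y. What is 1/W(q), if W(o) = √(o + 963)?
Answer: √553390786/730067 ≈ 0.032222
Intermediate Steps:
p(y) = y + 2*y² (p(y) = (y² + y²) + y = 2*y² + y = y + 2*y²)
q = 113/758 (q = (-113 + 0*(1 + 2*0))/(-442 - 316) = (-113 + 0*(1 + 0))/(-758) = (-113 + 0*1)*(-1/758) = (-113 + 0)*(-1/758) = -113*(-1/758) = 113/758 ≈ 0.14908)
W(o) = √(963 + o)
1/W(q) = 1/(√(963 + 113/758)) = 1/(√(730067/758)) = 1/(√553390786/758) = √553390786/730067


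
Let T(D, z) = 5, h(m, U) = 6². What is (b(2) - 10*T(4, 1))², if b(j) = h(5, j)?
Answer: 196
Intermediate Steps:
h(m, U) = 36
b(j) = 36
(b(2) - 10*T(4, 1))² = (36 - 10*5)² = (36 - 50)² = (-14)² = 196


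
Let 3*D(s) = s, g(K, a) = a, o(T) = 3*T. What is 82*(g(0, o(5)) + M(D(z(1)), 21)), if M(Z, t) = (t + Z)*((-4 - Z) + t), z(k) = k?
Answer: 273470/9 ≈ 30386.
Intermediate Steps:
D(s) = s/3
M(Z, t) = (Z + t)*(-4 + t - Z)
82*(g(0, o(5)) + M(D(z(1)), 21)) = 82*(3*5 + (21**2 - ((1/3)*1)**2 - 4/3 - 4*21)) = 82*(15 + (441 - (1/3)**2 - 4*1/3 - 84)) = 82*(15 + (441 - 1*1/9 - 4/3 - 84)) = 82*(15 + (441 - 1/9 - 4/3 - 84)) = 82*(15 + 3200/9) = 82*(3335/9) = 273470/9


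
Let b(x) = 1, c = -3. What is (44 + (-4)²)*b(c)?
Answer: 60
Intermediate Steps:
(44 + (-4)²)*b(c) = (44 + (-4)²)*1 = (44 + 16)*1 = 60*1 = 60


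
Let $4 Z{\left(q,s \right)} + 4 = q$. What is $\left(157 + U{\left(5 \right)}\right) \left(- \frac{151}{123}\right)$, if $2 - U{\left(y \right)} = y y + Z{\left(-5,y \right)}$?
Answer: $- \frac{82295}{492} \approx -167.27$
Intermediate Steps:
$Z{\left(q,s \right)} = -1 + \frac{q}{4}$
$U{\left(y \right)} = \frac{17}{4} - y^{2}$ ($U{\left(y \right)} = 2 - \left(y y + \left(-1 + \frac{1}{4} \left(-5\right)\right)\right) = 2 - \left(y^{2} - \frac{9}{4}\right) = 2 - \left(- \frac{9}{4} + y^{2}\right) = \frac{17}{4} - y^{2}$)
$\left(157 + U{\left(5 \right)}\right) \left(- \frac{151}{123}\right) = \left(157 + \left(\frac{17}{4} - 5^{2}\right)\right) \left(- \frac{151}{123}\right) = \left(157 + \left(\frac{17}{4} - 25\right)\right) \left(\left(-151\right) \frac{1}{123}\right) = \left(157 + \left(\frac{17}{4} - 25\right)\right) \left(- \frac{151}{123}\right) = \left(157 - \frac{83}{4}\right) \left(- \frac{151}{123}\right) = \frac{545}{4} \left(- \frac{151}{123}\right) = - \frac{82295}{492}$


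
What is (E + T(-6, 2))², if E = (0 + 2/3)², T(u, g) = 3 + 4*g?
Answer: 10609/81 ≈ 130.98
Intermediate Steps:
E = 4/9 (E = (0 + 2*(⅓))² = (0 + ⅔)² = (⅔)² = 4/9 ≈ 0.44444)
(E + T(-6, 2))² = (4/9 + (3 + 4*2))² = (4/9 + (3 + 8))² = (4/9 + 11)² = (103/9)² = 10609/81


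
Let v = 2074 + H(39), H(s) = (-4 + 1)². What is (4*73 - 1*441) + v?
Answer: 1934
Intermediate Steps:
H(s) = 9 (H(s) = (-3)² = 9)
v = 2083 (v = 2074 + 9 = 2083)
(4*73 - 1*441) + v = (4*73 - 1*441) + 2083 = (292 - 441) + 2083 = -149 + 2083 = 1934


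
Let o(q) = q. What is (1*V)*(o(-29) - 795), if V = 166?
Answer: -136784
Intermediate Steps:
(1*V)*(o(-29) - 795) = (1*166)*(-29 - 795) = 166*(-824) = -136784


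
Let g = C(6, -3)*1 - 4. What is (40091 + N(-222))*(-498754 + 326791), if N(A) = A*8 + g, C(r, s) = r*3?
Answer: -6591169827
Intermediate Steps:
C(r, s) = 3*r
g = 14 (g = (3*6)*1 - 4 = 18*1 - 4 = 18 - 4 = 14)
N(A) = 14 + 8*A (N(A) = A*8 + 14 = 8*A + 14 = 14 + 8*A)
(40091 + N(-222))*(-498754 + 326791) = (40091 + (14 + 8*(-222)))*(-498754 + 326791) = (40091 + (14 - 1776))*(-171963) = (40091 - 1762)*(-171963) = 38329*(-171963) = -6591169827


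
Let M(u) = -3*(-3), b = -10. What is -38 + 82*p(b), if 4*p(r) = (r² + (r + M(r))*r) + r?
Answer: 2012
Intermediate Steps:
M(u) = 9
p(r) = r/4 + r²/4 + r*(9 + r)/4 (p(r) = ((r² + (r + 9)*r) + r)/4 = ((r² + (9 + r)*r) + r)/4 = ((r² + r*(9 + r)) + r)/4 = (r + r² + r*(9 + r))/4 = r/4 + r²/4 + r*(9 + r)/4)
-38 + 82*p(b) = -38 + 82*((½)*(-10)*(5 - 10)) = -38 + 82*((½)*(-10)*(-5)) = -38 + 82*25 = -38 + 2050 = 2012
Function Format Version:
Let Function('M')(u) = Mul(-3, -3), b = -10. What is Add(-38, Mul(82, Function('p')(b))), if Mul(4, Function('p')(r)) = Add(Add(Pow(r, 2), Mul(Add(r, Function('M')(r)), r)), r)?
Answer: 2012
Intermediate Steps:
Function('M')(u) = 9
Function('p')(r) = Add(Mul(Rational(1, 4), r), Mul(Rational(1, 4), Pow(r, 2)), Mul(Rational(1, 4), r, Add(9, r))) (Function('p')(r) = Mul(Rational(1, 4), Add(Add(Pow(r, 2), Mul(Add(r, 9), r)), r)) = Mul(Rational(1, 4), Add(Add(Pow(r, 2), Mul(Add(9, r), r)), r)) = Mul(Rational(1, 4), Add(Add(Pow(r, 2), Mul(r, Add(9, r))), r)) = Mul(Rational(1, 4), Add(r, Pow(r, 2), Mul(r, Add(9, r)))) = Add(Mul(Rational(1, 4), r), Mul(Rational(1, 4), Pow(r, 2)), Mul(Rational(1, 4), r, Add(9, r))))
Add(-38, Mul(82, Function('p')(b))) = Add(-38, Mul(82, Mul(Rational(1, 2), -10, Add(5, -10)))) = Add(-38, Mul(82, Mul(Rational(1, 2), -10, -5))) = Add(-38, Mul(82, 25)) = Add(-38, 2050) = 2012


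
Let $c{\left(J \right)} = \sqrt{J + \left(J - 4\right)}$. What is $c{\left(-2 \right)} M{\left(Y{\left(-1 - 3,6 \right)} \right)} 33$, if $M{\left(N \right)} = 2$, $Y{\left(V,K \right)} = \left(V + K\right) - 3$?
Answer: $132 i \sqrt{2} \approx 186.68 i$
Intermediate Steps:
$c{\left(J \right)} = \sqrt{-4 + 2 J}$ ($c{\left(J \right)} = \sqrt{J + \left(-4 + J\right)} = \sqrt{-4 + 2 J}$)
$Y{\left(V,K \right)} = -3 + K + V$ ($Y{\left(V,K \right)} = \left(K + V\right) - 3 = -3 + K + V$)
$c{\left(-2 \right)} M{\left(Y{\left(-1 - 3,6 \right)} \right)} 33 = \sqrt{-4 + 2 \left(-2\right)} 2 \cdot 33 = \sqrt{-4 - 4} \cdot 2 \cdot 33 = \sqrt{-8} \cdot 2 \cdot 33 = 2 i \sqrt{2} \cdot 2 \cdot 33 = 4 i \sqrt{2} \cdot 33 = 132 i \sqrt{2}$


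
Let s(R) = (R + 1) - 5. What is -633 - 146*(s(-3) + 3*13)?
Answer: -5305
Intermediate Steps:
s(R) = -4 + R (s(R) = (1 + R) - 5 = -4 + R)
-633 - 146*(s(-3) + 3*13) = -633 - 146*((-4 - 3) + 3*13) = -633 - 146*(-7 + 39) = -633 - 146*32 = -633 - 4672 = -5305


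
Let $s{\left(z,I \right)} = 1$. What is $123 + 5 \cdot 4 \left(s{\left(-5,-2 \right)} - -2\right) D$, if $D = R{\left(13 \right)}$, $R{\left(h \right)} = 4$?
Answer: $363$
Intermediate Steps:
$D = 4$
$123 + 5 \cdot 4 \left(s{\left(-5,-2 \right)} - -2\right) D = 123 + 5 \cdot 4 \left(1 - -2\right) 4 = 123 + 20 \left(1 + 2\right) 4 = 123 + 20 \cdot 3 \cdot 4 = 123 + 60 \cdot 4 = 123 + 240 = 363$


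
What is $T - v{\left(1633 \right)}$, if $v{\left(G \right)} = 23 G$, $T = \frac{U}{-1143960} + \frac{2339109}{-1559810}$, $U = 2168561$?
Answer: $- \frac{1340496898597469}{35687204952} \approx -37562.0$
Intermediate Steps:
$T = - \frac{121167805301}{35687204952}$ ($T = \frac{2168561}{-1143960} + \frac{2339109}{-1559810} = 2168561 \left(- \frac{1}{1143960}\right) + 2339109 \left(- \frac{1}{1559810}\right) = - \frac{2168561}{1143960} - \frac{2339109}{1559810} = - \frac{121167805301}{35687204952} \approx -3.3953$)
$T - v{\left(1633 \right)} = - \frac{121167805301}{35687204952} - 23 \cdot 1633 = - \frac{121167805301}{35687204952} - 37559 = - \frac{1340496898597469}{35687204952}$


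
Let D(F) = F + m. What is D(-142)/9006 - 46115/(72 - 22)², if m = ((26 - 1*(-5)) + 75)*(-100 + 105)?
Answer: -41434169/2251500 ≈ -18.403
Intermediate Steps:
m = 530 (m = ((26 + 5) + 75)*5 = (31 + 75)*5 = 106*5 = 530)
D(F) = 530 + F (D(F) = F + 530 = 530 + F)
D(-142)/9006 - 46115/(72 - 22)² = (530 - 142)/9006 - 46115/(72 - 22)² = 388*(1/9006) - 46115/(50²) = 194/4503 - 46115/2500 = 194/4503 - 46115*1/2500 = 194/4503 - 9223/500 = -41434169/2251500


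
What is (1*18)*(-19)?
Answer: -342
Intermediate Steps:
(1*18)*(-19) = 18*(-19) = -342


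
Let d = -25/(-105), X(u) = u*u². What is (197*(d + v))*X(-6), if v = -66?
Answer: 19588104/7 ≈ 2.7983e+6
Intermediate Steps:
X(u) = u³
d = 5/21 (d = -25*(-1/105) = 5/21 ≈ 0.23810)
(197*(d + v))*X(-6) = (197*(5/21 - 66))*(-6)³ = (197*(-1381/21))*(-216) = -272057/21*(-216) = 19588104/7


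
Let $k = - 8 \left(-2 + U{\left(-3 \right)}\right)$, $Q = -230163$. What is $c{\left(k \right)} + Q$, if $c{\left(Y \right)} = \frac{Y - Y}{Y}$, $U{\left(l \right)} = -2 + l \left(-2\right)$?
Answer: $-230163$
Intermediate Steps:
$U{\left(l \right)} = -2 - 2 l$
$k = -16$ ($k = - 8 \left(-2 - -4\right) = - 8 \left(-2 + \left(-2 + 6\right)\right) = - 8 \left(-2 + 4\right) = \left(-8\right) 2 = -16$)
$c{\left(Y \right)} = 0$ ($c{\left(Y \right)} = \frac{0}{Y} = 0$)
$c{\left(k \right)} + Q = 0 - 230163 = -230163$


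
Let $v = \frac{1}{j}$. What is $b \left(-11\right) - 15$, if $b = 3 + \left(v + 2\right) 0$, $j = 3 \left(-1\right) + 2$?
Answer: $-48$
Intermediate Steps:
$j = -1$ ($j = -3 + 2 = -1$)
$v = -1$ ($v = \frac{1}{-1} = -1$)
$b = 3$ ($b = 3 + \left(-1 + 2\right) 0 = 3 + 1 \cdot 0 = 3 + 0 = 3$)
$b \left(-11\right) - 15 = 3 \left(-11\right) - 15 = -33 - 15 = -48$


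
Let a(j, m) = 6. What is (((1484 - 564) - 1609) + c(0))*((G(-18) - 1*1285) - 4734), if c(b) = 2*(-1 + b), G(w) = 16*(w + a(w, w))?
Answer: 4291801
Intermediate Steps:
G(w) = 96 + 16*w (G(w) = 16*(w + 6) = 16*(6 + w) = 96 + 16*w)
c(b) = -2 + 2*b
(((1484 - 564) - 1609) + c(0))*((G(-18) - 1*1285) - 4734) = (((1484 - 564) - 1609) + (-2 + 2*0))*(((96 + 16*(-18)) - 1*1285) - 4734) = ((920 - 1609) + (-2 + 0))*(((96 - 288) - 1285) - 4734) = (-689 - 2)*((-192 - 1285) - 4734) = -691*(-1477 - 4734) = -691*(-6211) = 4291801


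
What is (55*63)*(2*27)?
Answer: 187110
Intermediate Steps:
(55*63)*(2*27) = 3465*54 = 187110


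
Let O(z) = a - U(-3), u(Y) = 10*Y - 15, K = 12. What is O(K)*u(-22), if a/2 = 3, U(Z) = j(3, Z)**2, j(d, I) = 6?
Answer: 7050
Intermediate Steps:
U(Z) = 36 (U(Z) = 6**2 = 36)
a = 6 (a = 2*3 = 6)
u(Y) = -15 + 10*Y
O(z) = -30 (O(z) = 6 - 1*36 = 6 - 36 = -30)
O(K)*u(-22) = -30*(-15 + 10*(-22)) = -30*(-15 - 220) = -30*(-235) = 7050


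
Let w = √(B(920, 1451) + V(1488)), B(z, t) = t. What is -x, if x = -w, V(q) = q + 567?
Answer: √3506 ≈ 59.211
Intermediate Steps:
V(q) = 567 + q
w = √3506 (w = √(1451 + (567 + 1488)) = √(1451 + 2055) = √3506 ≈ 59.211)
x = -√3506 ≈ -59.211
-x = -(-1)*√3506 = √3506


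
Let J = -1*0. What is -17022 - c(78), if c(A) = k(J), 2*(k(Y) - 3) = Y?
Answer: -17025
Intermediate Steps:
J = 0
k(Y) = 3 + Y/2
c(A) = 3 (c(A) = 3 + (1/2)*0 = 3 + 0 = 3)
-17022 - c(78) = -17022 - 1*3 = -17022 - 3 = -17025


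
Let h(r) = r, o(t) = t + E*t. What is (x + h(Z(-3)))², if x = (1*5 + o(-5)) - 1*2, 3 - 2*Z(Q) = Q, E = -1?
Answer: 36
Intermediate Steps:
Z(Q) = 3/2 - Q/2
o(t) = 0 (o(t) = t - t = 0)
x = 3 (x = (1*5 + 0) - 1*2 = (5 + 0) - 2 = 5 - 2 = 3)
(x + h(Z(-3)))² = (3 + (3/2 - ½*(-3)))² = (3 + (3/2 + 3/2))² = (3 + 3)² = 6² = 36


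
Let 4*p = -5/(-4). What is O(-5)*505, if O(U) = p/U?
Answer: -505/16 ≈ -31.563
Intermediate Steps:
p = 5/16 (p = (-5/(-4))/4 = (-5*(-1/4))/4 = (1/4)*(5/4) = 5/16 ≈ 0.31250)
O(U) = 5/(16*U)
O(-5)*505 = ((5/16)/(-5))*505 = ((5/16)*(-1/5))*505 = -1/16*505 = -505/16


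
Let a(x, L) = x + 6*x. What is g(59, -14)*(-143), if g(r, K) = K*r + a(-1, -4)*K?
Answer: 104104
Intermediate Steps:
a(x, L) = 7*x
g(r, K) = -7*K + K*r (g(r, K) = K*r + (7*(-1))*K = K*r - 7*K = -7*K + K*r)
g(59, -14)*(-143) = -14*(-7 + 59)*(-143) = -14*52*(-143) = -728*(-143) = 104104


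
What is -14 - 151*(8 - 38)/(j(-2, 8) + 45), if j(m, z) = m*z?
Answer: 4124/29 ≈ 142.21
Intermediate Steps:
-14 - 151*(8 - 38)/(j(-2, 8) + 45) = -14 - 151*(8 - 38)/(-2*8 + 45) = -14 - (-4530)/(-16 + 45) = -14 - (-4530)/29 = -14 - 151*(-30/29) = -14 + 4530/29 = 4124/29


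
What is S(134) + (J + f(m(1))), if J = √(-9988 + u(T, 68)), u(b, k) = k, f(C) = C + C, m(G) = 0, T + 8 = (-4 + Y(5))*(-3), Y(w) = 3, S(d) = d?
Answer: 134 + 8*I*√155 ≈ 134.0 + 99.599*I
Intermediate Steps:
T = -5 (T = -8 + (-4 + 3)*(-3) = -8 - 1*(-3) = -8 + 3 = -5)
f(C) = 2*C
J = 8*I*√155 (J = √(-9988 + 68) = √(-9920) = 8*I*√155 ≈ 99.599*I)
S(134) + (J + f(m(1))) = 134 + (8*I*√155 + 2*0) = 134 + (8*I*√155 + 0) = 134 + 8*I*√155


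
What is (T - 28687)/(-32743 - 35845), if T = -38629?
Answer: 16829/17147 ≈ 0.98145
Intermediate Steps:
(T - 28687)/(-32743 - 35845) = (-38629 - 28687)/(-32743 - 35845) = -67316/(-68588) = -67316*(-1/68588) = 16829/17147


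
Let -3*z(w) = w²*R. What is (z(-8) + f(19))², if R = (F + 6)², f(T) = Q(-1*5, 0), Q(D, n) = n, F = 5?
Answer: 59969536/9 ≈ 6.6633e+6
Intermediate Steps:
f(T) = 0
R = 121 (R = (5 + 6)² = 11² = 121)
z(w) = -121*w²/3 (z(w) = -w²*121/3 = -121*w²/3)
(z(-8) + f(19))² = (-121/3*(-8)² + 0)² = (-121/3*64 + 0)² = (-7744/3 + 0)² = (-7744/3)² = 59969536/9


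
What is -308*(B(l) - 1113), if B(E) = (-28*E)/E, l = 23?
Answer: 351428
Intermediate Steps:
B(E) = -28
-308*(B(l) - 1113) = -308*(-28 - 1113) = -308*(-1141) = 351428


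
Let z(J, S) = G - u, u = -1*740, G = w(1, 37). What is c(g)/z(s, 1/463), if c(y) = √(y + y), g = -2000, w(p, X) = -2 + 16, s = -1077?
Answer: 10*I*√10/377 ≈ 0.08388*I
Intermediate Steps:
w(p, X) = 14
G = 14
u = -740
c(y) = √2*√y (c(y) = √(2*y) = √2*√y)
z(J, S) = 754 (z(J, S) = 14 - 1*(-740) = 14 + 740 = 754)
c(g)/z(s, 1/463) = (√2*√(-2000))/754 = (√2*(20*I*√5))*(1/754) = (20*I*√10)*(1/754) = 10*I*√10/377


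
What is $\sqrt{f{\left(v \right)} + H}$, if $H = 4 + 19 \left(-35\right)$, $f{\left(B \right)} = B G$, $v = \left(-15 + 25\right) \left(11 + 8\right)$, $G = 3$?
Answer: $i \sqrt{91} \approx 9.5394 i$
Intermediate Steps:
$v = 190$ ($v = 10 \cdot 19 = 190$)
$f{\left(B \right)} = 3 B$ ($f{\left(B \right)} = B 3 = 3 B$)
$H = -661$ ($H = 4 - 665 = -661$)
$\sqrt{f{\left(v \right)} + H} = \sqrt{3 \cdot 190 - 661} = \sqrt{570 - 661} = \sqrt{-91} = i \sqrt{91}$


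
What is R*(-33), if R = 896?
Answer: -29568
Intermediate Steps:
R*(-33) = 896*(-33) = -29568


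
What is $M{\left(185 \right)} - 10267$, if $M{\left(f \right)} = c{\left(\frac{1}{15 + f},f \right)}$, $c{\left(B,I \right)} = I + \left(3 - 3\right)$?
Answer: $-10082$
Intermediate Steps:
$c{\left(B,I \right)} = I$ ($c{\left(B,I \right)} = I + \left(3 - 3\right) = I + 0 = I$)
$M{\left(f \right)} = f$
$M{\left(185 \right)} - 10267 = 185 - 10267 = -10082$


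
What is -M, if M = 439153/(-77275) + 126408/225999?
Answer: 2711513959/529214325 ≈ 5.1237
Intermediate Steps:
M = -2711513959/529214325 (M = 439153*(-1/77275) + 126408*(1/225999) = -39923/7025 + 42136/75333 = -2711513959/529214325 ≈ -5.1237)
-M = -1*(-2711513959/529214325) = 2711513959/529214325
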